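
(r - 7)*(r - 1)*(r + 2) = r^3 - 6*r^2 - 9*r + 14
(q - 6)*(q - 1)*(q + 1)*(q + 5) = q^4 - q^3 - 31*q^2 + q + 30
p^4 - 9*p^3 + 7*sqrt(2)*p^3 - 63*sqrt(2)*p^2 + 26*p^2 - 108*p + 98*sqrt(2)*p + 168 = (p - 7)*(p - 2)*(p + sqrt(2))*(p + 6*sqrt(2))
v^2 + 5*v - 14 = (v - 2)*(v + 7)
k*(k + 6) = k^2 + 6*k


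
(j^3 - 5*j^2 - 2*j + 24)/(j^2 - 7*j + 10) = (j^3 - 5*j^2 - 2*j + 24)/(j^2 - 7*j + 10)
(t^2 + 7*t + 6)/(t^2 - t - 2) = (t + 6)/(t - 2)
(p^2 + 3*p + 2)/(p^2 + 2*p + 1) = (p + 2)/(p + 1)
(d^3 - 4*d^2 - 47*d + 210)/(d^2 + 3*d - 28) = (d^2 - 11*d + 30)/(d - 4)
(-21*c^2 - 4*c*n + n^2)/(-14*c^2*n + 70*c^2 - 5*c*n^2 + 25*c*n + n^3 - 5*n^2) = (3*c + n)/(2*c*n - 10*c + n^2 - 5*n)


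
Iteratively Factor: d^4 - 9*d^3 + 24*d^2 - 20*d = (d - 2)*(d^3 - 7*d^2 + 10*d) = (d - 2)^2*(d^2 - 5*d) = d*(d - 2)^2*(d - 5)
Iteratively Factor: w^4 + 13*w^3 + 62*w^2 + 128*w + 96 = (w + 4)*(w^3 + 9*w^2 + 26*w + 24) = (w + 2)*(w + 4)*(w^2 + 7*w + 12) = (w + 2)*(w + 3)*(w + 4)*(w + 4)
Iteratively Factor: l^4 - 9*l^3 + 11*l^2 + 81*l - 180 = (l - 3)*(l^3 - 6*l^2 - 7*l + 60) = (l - 3)*(l + 3)*(l^2 - 9*l + 20) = (l - 5)*(l - 3)*(l + 3)*(l - 4)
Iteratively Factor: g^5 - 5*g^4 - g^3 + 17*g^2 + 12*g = (g + 1)*(g^4 - 6*g^3 + 5*g^2 + 12*g) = (g + 1)^2*(g^3 - 7*g^2 + 12*g) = (g - 3)*(g + 1)^2*(g^2 - 4*g) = (g - 4)*(g - 3)*(g + 1)^2*(g)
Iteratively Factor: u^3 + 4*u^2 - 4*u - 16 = (u + 2)*(u^2 + 2*u - 8) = (u - 2)*(u + 2)*(u + 4)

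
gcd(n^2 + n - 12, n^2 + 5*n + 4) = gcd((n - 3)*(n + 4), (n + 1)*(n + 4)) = n + 4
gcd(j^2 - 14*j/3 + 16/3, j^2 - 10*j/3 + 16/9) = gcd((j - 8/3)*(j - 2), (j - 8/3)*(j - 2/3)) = j - 8/3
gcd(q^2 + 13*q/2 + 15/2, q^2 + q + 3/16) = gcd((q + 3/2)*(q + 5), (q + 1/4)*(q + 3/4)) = 1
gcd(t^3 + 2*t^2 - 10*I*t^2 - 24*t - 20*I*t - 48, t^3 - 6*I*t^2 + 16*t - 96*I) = t^2 - 10*I*t - 24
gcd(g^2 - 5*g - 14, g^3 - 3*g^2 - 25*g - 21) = g - 7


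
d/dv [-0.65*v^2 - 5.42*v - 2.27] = -1.3*v - 5.42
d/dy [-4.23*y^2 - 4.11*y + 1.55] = -8.46*y - 4.11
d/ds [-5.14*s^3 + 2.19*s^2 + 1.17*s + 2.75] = -15.42*s^2 + 4.38*s + 1.17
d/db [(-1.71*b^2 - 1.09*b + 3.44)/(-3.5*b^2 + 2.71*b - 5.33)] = (-8.4491*b^2 + 42.3086*b - 3.5127)/(12.25*b^4 - 18.97*b^3 + 44.6541*b^2 - 28.8886*b + 28.4089)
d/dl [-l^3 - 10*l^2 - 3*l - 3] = -3*l^2 - 20*l - 3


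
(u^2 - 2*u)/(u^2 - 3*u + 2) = u/(u - 1)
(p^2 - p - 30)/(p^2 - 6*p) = (p + 5)/p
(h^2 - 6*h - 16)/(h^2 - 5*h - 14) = (h - 8)/(h - 7)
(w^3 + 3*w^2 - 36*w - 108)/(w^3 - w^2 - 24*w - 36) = (w + 6)/(w + 2)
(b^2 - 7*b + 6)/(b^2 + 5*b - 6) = (b - 6)/(b + 6)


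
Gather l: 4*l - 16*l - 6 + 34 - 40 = -12*l - 12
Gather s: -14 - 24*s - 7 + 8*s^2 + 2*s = 8*s^2 - 22*s - 21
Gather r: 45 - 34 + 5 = 16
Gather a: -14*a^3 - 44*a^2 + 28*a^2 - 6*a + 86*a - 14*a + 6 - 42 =-14*a^3 - 16*a^2 + 66*a - 36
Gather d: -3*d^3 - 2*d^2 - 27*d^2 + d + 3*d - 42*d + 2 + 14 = -3*d^3 - 29*d^2 - 38*d + 16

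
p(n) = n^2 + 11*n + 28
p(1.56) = 47.59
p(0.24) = 30.70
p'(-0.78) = 9.44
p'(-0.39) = 10.22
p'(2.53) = 16.06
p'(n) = 2*n + 11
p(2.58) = 63.04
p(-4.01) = -0.03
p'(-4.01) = 2.98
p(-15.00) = 88.00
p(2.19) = 56.89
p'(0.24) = 11.48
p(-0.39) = 23.86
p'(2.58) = 16.16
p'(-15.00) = -19.00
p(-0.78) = 20.03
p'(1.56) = 14.12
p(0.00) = 28.00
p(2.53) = 62.23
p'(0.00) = 11.00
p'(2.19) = 15.38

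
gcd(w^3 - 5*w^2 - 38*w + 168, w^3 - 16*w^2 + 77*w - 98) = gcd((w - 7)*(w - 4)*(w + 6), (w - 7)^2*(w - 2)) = w - 7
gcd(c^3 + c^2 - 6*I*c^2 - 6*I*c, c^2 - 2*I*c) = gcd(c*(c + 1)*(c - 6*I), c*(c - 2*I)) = c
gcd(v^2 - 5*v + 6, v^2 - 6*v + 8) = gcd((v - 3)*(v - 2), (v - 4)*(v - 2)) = v - 2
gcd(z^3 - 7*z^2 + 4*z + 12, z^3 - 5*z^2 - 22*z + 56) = z - 2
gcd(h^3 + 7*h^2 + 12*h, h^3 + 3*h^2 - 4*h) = h^2 + 4*h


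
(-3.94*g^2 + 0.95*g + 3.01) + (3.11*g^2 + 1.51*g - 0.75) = -0.83*g^2 + 2.46*g + 2.26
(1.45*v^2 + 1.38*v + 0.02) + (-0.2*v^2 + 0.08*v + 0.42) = 1.25*v^2 + 1.46*v + 0.44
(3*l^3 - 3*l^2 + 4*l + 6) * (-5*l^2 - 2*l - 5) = -15*l^5 + 9*l^4 - 29*l^3 - 23*l^2 - 32*l - 30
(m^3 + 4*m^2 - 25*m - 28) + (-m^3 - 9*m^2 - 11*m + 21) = -5*m^2 - 36*m - 7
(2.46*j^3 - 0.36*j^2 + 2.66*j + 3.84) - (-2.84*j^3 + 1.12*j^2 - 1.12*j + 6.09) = 5.3*j^3 - 1.48*j^2 + 3.78*j - 2.25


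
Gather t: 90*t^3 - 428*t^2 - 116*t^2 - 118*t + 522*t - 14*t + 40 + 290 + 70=90*t^3 - 544*t^2 + 390*t + 400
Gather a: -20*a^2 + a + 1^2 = -20*a^2 + a + 1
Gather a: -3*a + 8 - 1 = 7 - 3*a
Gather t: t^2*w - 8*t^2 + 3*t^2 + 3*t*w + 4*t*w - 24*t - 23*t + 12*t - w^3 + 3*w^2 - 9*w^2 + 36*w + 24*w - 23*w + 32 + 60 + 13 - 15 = t^2*(w - 5) + t*(7*w - 35) - w^3 - 6*w^2 + 37*w + 90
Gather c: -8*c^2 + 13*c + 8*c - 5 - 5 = -8*c^2 + 21*c - 10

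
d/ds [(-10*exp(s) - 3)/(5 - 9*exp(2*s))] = 2*(-9*(10*exp(s) + 3)*exp(s) + 45*exp(2*s) - 25)*exp(s)/(9*exp(2*s) - 5)^2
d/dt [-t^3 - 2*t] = -3*t^2 - 2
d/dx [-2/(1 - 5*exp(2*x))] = -20*exp(2*x)/(5*exp(2*x) - 1)^2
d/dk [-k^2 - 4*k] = -2*k - 4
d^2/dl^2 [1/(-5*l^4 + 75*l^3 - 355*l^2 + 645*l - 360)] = 2*((6*l^2 - 45*l + 71)*(l^4 - 15*l^3 + 71*l^2 - 129*l + 72) - (4*l^3 - 45*l^2 + 142*l - 129)^2)/(5*(l^4 - 15*l^3 + 71*l^2 - 129*l + 72)^3)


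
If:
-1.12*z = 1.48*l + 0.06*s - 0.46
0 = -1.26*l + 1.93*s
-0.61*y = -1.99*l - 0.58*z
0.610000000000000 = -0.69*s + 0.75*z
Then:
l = -0.21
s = -0.13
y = -0.02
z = 0.69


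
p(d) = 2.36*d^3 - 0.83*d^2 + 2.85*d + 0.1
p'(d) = 7.08*d^2 - 1.66*d + 2.85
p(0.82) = 3.18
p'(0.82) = 6.25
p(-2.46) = -47.07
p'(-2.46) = 49.78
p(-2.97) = -77.51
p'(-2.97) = 70.23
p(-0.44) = -1.52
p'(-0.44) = 4.95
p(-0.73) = -3.34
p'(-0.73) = 7.83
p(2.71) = 48.70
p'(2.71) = 50.35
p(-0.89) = -4.76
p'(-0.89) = 9.94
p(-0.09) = -0.16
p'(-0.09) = 3.06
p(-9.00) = -1813.22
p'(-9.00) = 591.27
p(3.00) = 64.90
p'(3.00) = 61.59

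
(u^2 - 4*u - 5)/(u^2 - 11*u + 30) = (u + 1)/(u - 6)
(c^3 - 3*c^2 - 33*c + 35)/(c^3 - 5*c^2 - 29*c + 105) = (c - 1)/(c - 3)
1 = 1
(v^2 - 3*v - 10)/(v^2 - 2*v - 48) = (-v^2 + 3*v + 10)/(-v^2 + 2*v + 48)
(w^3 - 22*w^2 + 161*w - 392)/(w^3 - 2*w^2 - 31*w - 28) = (w^2 - 15*w + 56)/(w^2 + 5*w + 4)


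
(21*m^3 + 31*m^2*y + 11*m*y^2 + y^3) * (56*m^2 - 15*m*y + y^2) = 1176*m^5 + 1421*m^4*y + 172*m^3*y^2 - 78*m^2*y^3 - 4*m*y^4 + y^5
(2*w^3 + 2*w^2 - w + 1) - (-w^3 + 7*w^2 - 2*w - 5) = 3*w^3 - 5*w^2 + w + 6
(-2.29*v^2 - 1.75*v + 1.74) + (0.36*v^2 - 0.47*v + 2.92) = -1.93*v^2 - 2.22*v + 4.66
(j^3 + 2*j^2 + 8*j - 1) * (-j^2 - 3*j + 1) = -j^5 - 5*j^4 - 13*j^3 - 21*j^2 + 11*j - 1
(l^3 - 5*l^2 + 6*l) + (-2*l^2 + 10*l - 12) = l^3 - 7*l^2 + 16*l - 12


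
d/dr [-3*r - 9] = -3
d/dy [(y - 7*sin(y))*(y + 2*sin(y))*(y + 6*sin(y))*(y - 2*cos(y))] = (y - 7*sin(y))*(y + 2*sin(y))*(y + 6*sin(y))*(2*sin(y) + 1) + (y - 7*sin(y))*(y + 2*sin(y))*(y - 2*cos(y))*(6*cos(y) + 1) + (y - 7*sin(y))*(y + 6*sin(y))*(y - 2*cos(y))*(2*cos(y) + 1) - (y + 2*sin(y))*(y + 6*sin(y))*(y - 2*cos(y))*(7*cos(y) - 1)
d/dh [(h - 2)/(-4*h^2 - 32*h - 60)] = (-h^2 - 8*h + 2*(h - 2)*(h + 4) - 15)/(4*(h^2 + 8*h + 15)^2)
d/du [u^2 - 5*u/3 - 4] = 2*u - 5/3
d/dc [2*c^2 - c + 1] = 4*c - 1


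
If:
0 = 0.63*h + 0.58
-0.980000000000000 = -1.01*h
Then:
No Solution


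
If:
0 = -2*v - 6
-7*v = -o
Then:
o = -21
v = -3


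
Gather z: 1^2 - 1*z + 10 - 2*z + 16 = 27 - 3*z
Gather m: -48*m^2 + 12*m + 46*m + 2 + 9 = -48*m^2 + 58*m + 11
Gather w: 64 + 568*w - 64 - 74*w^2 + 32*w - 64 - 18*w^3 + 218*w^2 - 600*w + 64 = -18*w^3 + 144*w^2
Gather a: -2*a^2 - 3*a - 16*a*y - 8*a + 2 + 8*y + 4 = -2*a^2 + a*(-16*y - 11) + 8*y + 6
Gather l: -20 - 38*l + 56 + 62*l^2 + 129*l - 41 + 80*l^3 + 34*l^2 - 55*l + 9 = 80*l^3 + 96*l^2 + 36*l + 4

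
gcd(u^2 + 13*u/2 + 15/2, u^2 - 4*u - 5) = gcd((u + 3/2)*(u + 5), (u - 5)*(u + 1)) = 1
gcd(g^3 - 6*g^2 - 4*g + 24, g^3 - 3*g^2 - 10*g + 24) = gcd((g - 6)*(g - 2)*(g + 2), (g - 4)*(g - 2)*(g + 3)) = g - 2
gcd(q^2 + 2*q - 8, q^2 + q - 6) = q - 2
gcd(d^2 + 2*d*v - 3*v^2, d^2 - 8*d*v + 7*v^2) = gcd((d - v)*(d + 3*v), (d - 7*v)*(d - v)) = -d + v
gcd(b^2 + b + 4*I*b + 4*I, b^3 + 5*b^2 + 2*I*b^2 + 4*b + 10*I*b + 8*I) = b + 1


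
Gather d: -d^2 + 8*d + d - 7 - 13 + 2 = -d^2 + 9*d - 18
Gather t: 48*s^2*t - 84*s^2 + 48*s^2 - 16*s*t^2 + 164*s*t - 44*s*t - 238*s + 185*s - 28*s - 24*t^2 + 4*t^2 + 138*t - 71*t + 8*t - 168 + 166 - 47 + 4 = -36*s^2 - 81*s + t^2*(-16*s - 20) + t*(48*s^2 + 120*s + 75) - 45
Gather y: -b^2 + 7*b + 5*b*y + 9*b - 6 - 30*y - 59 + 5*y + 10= -b^2 + 16*b + y*(5*b - 25) - 55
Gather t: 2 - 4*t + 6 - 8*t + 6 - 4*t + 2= 16 - 16*t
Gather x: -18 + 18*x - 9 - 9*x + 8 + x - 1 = 10*x - 20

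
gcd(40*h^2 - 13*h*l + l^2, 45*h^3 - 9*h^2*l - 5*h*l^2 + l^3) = 5*h - l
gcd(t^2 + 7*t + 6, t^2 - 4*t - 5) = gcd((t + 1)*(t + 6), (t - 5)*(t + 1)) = t + 1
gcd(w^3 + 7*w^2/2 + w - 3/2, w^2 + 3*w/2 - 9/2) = w + 3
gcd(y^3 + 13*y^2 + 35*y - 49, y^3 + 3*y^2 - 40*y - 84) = y + 7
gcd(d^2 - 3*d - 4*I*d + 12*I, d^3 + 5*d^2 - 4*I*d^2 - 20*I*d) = d - 4*I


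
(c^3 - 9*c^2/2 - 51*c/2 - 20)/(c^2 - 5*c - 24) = (2*c^2 + 7*c + 5)/(2*(c + 3))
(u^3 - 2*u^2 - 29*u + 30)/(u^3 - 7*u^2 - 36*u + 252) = (u^2 + 4*u - 5)/(u^2 - u - 42)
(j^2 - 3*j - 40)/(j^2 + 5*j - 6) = (j^2 - 3*j - 40)/(j^2 + 5*j - 6)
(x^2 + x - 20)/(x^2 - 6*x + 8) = (x + 5)/(x - 2)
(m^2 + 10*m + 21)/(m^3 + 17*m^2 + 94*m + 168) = (m + 3)/(m^2 + 10*m + 24)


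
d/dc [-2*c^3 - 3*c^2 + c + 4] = -6*c^2 - 6*c + 1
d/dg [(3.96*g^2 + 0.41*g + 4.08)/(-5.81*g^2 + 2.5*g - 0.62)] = (12.2821*g^2 + 42.4992*g - 10.4542)/(33.7561*g^4 - 29.05*g^3 + 13.4544*g^2 - 3.1*g + 0.3844)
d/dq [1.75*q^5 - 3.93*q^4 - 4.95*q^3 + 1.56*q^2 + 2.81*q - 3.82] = 8.75*q^4 - 15.72*q^3 - 14.85*q^2 + 3.12*q + 2.81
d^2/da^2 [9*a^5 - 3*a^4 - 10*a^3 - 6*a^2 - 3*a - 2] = 180*a^3 - 36*a^2 - 60*a - 12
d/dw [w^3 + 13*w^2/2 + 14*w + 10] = 3*w^2 + 13*w + 14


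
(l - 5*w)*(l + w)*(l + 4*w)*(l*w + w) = l^4*w + l^3*w - 21*l^2*w^3 - 20*l*w^4 - 21*l*w^3 - 20*w^4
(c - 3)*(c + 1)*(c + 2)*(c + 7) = c^4 + 7*c^3 - 7*c^2 - 55*c - 42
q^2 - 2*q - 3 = (q - 3)*(q + 1)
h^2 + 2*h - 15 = (h - 3)*(h + 5)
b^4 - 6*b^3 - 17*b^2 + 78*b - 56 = (b - 7)*(b - 2)*(b - 1)*(b + 4)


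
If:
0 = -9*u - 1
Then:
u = -1/9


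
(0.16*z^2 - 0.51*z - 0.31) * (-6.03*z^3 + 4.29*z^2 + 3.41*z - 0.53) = -0.9648*z^5 + 3.7617*z^4 + 0.227*z^3 - 3.1538*z^2 - 0.7868*z + 0.1643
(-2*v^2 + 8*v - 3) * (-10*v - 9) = 20*v^3 - 62*v^2 - 42*v + 27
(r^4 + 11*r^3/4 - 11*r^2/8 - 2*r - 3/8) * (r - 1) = r^5 + 7*r^4/4 - 33*r^3/8 - 5*r^2/8 + 13*r/8 + 3/8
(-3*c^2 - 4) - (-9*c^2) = 6*c^2 - 4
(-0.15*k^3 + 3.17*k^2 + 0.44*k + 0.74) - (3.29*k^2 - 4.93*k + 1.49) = -0.15*k^3 - 0.12*k^2 + 5.37*k - 0.75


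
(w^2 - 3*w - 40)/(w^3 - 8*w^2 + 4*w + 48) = (w^2 - 3*w - 40)/(w^3 - 8*w^2 + 4*w + 48)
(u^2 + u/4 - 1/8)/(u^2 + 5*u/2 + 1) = (u - 1/4)/(u + 2)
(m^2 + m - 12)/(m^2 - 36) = (m^2 + m - 12)/(m^2 - 36)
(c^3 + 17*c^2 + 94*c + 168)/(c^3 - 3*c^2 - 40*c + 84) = (c^2 + 11*c + 28)/(c^2 - 9*c + 14)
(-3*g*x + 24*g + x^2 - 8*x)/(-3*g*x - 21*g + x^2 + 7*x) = (x - 8)/(x + 7)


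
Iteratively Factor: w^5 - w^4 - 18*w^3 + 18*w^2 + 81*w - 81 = (w - 3)*(w^4 + 2*w^3 - 12*w^2 - 18*w + 27) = (w - 3)*(w - 1)*(w^3 + 3*w^2 - 9*w - 27) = (w - 3)*(w - 1)*(w + 3)*(w^2 - 9) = (w - 3)^2*(w - 1)*(w + 3)*(w + 3)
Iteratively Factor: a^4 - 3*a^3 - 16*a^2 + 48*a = (a - 4)*(a^3 + a^2 - 12*a) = (a - 4)*(a - 3)*(a^2 + 4*a) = a*(a - 4)*(a - 3)*(a + 4)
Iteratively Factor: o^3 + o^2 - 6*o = (o)*(o^2 + o - 6) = o*(o + 3)*(o - 2)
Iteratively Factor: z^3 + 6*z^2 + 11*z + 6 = (z + 1)*(z^2 + 5*z + 6) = (z + 1)*(z + 2)*(z + 3)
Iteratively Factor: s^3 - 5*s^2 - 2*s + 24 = (s - 4)*(s^2 - s - 6) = (s - 4)*(s + 2)*(s - 3)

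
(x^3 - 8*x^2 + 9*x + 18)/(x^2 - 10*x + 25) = (x^3 - 8*x^2 + 9*x + 18)/(x^2 - 10*x + 25)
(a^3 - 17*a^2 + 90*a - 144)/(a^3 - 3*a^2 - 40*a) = (a^2 - 9*a + 18)/(a*(a + 5))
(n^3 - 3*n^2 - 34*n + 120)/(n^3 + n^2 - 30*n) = (n - 4)/n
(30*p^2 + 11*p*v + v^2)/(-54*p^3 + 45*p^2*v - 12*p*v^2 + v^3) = (-30*p^2 - 11*p*v - v^2)/(54*p^3 - 45*p^2*v + 12*p*v^2 - v^3)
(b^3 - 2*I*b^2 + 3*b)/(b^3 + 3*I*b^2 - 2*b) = (b - 3*I)/(b + 2*I)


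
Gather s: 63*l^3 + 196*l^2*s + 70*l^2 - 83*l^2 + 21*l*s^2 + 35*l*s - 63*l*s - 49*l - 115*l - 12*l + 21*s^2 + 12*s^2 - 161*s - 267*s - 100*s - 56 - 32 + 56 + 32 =63*l^3 - 13*l^2 - 176*l + s^2*(21*l + 33) + s*(196*l^2 - 28*l - 528)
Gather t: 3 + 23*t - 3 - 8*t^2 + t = -8*t^2 + 24*t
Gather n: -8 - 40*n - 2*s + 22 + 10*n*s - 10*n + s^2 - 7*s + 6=n*(10*s - 50) + s^2 - 9*s + 20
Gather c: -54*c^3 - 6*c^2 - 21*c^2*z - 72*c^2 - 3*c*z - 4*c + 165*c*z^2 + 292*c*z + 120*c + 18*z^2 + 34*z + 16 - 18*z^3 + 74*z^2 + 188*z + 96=-54*c^3 + c^2*(-21*z - 78) + c*(165*z^2 + 289*z + 116) - 18*z^3 + 92*z^2 + 222*z + 112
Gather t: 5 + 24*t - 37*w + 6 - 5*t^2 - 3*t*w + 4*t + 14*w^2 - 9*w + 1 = -5*t^2 + t*(28 - 3*w) + 14*w^2 - 46*w + 12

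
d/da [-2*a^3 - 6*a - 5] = -6*a^2 - 6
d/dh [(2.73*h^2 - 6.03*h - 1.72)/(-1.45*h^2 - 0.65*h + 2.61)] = (-10.518*h^2 + 9.2626*h - 16.8563)/(2.1025*h^4 + 1.885*h^3 - 7.1465*h^2 - 3.393*h + 6.8121)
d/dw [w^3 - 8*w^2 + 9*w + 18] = 3*w^2 - 16*w + 9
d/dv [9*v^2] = 18*v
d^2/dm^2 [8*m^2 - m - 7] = 16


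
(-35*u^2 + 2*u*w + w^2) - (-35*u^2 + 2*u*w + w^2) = 0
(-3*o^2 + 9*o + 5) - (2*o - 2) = -3*o^2 + 7*o + 7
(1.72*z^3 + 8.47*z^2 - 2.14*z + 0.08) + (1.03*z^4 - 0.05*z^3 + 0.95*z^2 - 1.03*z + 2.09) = 1.03*z^4 + 1.67*z^3 + 9.42*z^2 - 3.17*z + 2.17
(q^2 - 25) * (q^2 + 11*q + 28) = q^4 + 11*q^3 + 3*q^2 - 275*q - 700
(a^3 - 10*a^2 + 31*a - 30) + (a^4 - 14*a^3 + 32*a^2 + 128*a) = a^4 - 13*a^3 + 22*a^2 + 159*a - 30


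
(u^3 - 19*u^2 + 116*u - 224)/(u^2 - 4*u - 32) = (u^2 - 11*u + 28)/(u + 4)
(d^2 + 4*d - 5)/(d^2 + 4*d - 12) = (d^2 + 4*d - 5)/(d^2 + 4*d - 12)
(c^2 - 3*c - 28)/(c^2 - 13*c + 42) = (c + 4)/(c - 6)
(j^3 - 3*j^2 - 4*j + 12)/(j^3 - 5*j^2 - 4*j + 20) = (j - 3)/(j - 5)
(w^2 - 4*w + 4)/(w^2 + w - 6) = (w - 2)/(w + 3)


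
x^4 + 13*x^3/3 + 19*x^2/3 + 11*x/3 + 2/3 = (x + 1/3)*(x + 1)^2*(x + 2)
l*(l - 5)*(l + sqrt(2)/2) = l^3 - 5*l^2 + sqrt(2)*l^2/2 - 5*sqrt(2)*l/2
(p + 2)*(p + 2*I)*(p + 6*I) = p^3 + 2*p^2 + 8*I*p^2 - 12*p + 16*I*p - 24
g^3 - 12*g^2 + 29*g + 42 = (g - 7)*(g - 6)*(g + 1)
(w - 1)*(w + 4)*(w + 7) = w^3 + 10*w^2 + 17*w - 28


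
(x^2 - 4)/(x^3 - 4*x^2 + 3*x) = (x^2 - 4)/(x*(x^2 - 4*x + 3))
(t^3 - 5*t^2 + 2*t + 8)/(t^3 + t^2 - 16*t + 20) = (t^2 - 3*t - 4)/(t^2 + 3*t - 10)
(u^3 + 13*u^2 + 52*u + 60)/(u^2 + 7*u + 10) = u + 6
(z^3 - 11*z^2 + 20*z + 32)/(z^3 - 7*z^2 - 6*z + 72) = (z^2 - 7*z - 8)/(z^2 - 3*z - 18)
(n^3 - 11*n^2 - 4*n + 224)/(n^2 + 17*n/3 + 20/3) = 3*(n^2 - 15*n + 56)/(3*n + 5)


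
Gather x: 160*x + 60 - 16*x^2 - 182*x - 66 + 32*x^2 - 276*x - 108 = 16*x^2 - 298*x - 114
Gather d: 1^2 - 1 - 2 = -2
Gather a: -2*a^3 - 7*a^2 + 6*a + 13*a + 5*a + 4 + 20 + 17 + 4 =-2*a^3 - 7*a^2 + 24*a + 45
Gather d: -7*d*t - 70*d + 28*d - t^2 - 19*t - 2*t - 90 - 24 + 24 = d*(-7*t - 42) - t^2 - 21*t - 90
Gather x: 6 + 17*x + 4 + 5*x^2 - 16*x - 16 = 5*x^2 + x - 6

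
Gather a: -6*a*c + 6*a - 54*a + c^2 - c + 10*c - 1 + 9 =a*(-6*c - 48) + c^2 + 9*c + 8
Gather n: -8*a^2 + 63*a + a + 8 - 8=-8*a^2 + 64*a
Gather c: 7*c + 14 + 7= 7*c + 21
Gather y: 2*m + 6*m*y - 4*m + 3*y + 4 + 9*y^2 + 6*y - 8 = -2*m + 9*y^2 + y*(6*m + 9) - 4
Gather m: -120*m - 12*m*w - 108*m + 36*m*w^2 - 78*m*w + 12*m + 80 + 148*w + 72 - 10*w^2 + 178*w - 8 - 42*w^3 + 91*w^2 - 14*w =m*(36*w^2 - 90*w - 216) - 42*w^3 + 81*w^2 + 312*w + 144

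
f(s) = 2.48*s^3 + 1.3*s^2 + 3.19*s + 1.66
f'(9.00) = 629.23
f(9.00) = 1943.59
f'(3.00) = 77.95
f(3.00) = 89.89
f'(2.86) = 71.48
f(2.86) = 79.43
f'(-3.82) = 101.83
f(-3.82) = -129.80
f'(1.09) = 14.86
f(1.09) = 9.89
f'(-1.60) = 18.08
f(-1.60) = -10.27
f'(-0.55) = 4.01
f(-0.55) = -0.11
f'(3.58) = 107.85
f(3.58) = 143.53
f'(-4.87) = 166.98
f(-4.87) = -269.49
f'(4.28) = 150.61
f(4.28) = 233.57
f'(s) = 7.44*s^2 + 2.6*s + 3.19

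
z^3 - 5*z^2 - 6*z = z*(z - 6)*(z + 1)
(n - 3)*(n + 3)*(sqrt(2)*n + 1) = sqrt(2)*n^3 + n^2 - 9*sqrt(2)*n - 9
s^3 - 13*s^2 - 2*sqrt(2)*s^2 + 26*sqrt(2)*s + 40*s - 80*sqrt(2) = (s - 8)*(s - 5)*(s - 2*sqrt(2))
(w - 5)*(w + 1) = w^2 - 4*w - 5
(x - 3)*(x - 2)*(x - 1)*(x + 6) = x^4 - 25*x^2 + 60*x - 36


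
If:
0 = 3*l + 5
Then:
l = -5/3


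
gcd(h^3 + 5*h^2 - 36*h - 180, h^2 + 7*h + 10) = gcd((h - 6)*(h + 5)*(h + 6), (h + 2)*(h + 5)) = h + 5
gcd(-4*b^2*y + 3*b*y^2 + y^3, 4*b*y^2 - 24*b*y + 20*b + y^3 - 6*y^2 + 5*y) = 4*b + y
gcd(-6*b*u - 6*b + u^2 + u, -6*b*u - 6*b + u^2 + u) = -6*b*u - 6*b + u^2 + u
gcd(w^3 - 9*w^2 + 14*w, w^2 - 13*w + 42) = w - 7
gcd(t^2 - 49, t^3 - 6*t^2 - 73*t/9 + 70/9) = t - 7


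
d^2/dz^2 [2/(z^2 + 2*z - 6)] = 4*(-z^2 - 2*z + 4*(z + 1)^2 + 6)/(z^2 + 2*z - 6)^3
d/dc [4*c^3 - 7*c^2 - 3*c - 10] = 12*c^2 - 14*c - 3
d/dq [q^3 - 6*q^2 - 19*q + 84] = 3*q^2 - 12*q - 19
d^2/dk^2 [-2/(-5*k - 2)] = 100/(5*k + 2)^3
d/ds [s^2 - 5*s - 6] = 2*s - 5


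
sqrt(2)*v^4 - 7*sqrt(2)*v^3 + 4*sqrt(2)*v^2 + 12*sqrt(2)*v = v*(v - 6)*(v - 2)*(sqrt(2)*v + sqrt(2))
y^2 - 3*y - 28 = (y - 7)*(y + 4)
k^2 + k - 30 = (k - 5)*(k + 6)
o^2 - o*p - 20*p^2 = (o - 5*p)*(o + 4*p)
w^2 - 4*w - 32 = (w - 8)*(w + 4)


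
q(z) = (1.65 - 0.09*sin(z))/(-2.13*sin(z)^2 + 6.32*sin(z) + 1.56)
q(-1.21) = -0.28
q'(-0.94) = -0.40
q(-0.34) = -2.14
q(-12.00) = 0.37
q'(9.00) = 0.49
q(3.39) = -13.64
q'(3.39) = 793.84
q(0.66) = 0.34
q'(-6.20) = -2.32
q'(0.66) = -0.23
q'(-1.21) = -0.16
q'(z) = (1.65 - 0.09*sin(z))*(4.26*sin(z)*cos(z) - 6.32*cos(z))/(-2.13*sin(z)^2 + 6.32*sin(z) + 1.56)^2 - 0.09*cos(z)/(-2.13*sin(z)^2 + 6.32*sin(z) + 1.56) = (-0.1917*sin(z)^2 + 7.029*sin(z) - 10.5684)*cos(z)/(4.5369*sin(z)^4 - 26.9232*sin(z)^3 + 33.2968*sin(z)^2 + 19.7184*sin(z) + 2.4336)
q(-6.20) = 0.79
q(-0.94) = -0.35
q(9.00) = 0.42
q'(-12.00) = -0.31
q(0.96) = 0.30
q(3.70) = -0.71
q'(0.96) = -0.10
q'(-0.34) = -19.81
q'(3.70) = 2.14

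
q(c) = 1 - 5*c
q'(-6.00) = -5.00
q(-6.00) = 31.00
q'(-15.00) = -5.00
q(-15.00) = 76.00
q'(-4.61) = -5.00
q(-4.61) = 24.05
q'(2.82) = -5.00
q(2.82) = -13.10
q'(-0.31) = -5.00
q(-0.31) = 2.55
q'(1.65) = -5.00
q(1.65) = -7.25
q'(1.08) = -5.00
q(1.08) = -4.40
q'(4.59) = -5.00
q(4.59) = -21.95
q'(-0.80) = -5.00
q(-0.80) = 5.00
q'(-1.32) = -5.00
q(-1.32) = 7.60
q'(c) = -5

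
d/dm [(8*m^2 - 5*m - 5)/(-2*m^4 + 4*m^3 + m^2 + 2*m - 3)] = (32*m^5 - 62*m^4 + 81*m^2 - 38*m + 25)/(4*m^8 - 16*m^7 + 12*m^6 + 29*m^4 - 20*m^3 - 2*m^2 - 12*m + 9)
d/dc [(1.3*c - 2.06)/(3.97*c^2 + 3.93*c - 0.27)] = (-5.161*c^2 + 16.3564*c + 7.7448)/(15.7609*c^4 + 31.2042*c^3 + 13.3011*c^2 - 2.1222*c + 0.0729)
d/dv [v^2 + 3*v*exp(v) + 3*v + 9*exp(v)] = 3*v*exp(v) + 2*v + 12*exp(v) + 3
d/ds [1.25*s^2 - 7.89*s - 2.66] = 2.5*s - 7.89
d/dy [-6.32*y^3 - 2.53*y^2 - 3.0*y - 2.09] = -18.96*y^2 - 5.06*y - 3.0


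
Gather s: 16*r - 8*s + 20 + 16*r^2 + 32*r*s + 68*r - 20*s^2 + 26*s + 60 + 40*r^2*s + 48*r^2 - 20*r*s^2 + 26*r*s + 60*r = 64*r^2 + 144*r + s^2*(-20*r - 20) + s*(40*r^2 + 58*r + 18) + 80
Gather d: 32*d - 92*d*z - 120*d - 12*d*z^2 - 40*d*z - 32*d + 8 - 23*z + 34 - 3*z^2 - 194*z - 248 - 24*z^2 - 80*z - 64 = d*(-12*z^2 - 132*z - 120) - 27*z^2 - 297*z - 270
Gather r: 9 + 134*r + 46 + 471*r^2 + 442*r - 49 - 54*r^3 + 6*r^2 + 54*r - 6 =-54*r^3 + 477*r^2 + 630*r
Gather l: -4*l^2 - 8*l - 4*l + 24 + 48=-4*l^2 - 12*l + 72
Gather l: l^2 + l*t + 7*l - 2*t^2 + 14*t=l^2 + l*(t + 7) - 2*t^2 + 14*t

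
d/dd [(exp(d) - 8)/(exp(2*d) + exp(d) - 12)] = (-(exp(d) - 8)*(2*exp(d) + 1) + exp(2*d) + exp(d) - 12)*exp(d)/(exp(2*d) + exp(d) - 12)^2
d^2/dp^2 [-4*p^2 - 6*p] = -8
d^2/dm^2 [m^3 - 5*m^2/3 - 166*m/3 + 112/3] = 6*m - 10/3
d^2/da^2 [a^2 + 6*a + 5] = 2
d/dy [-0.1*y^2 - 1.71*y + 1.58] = -0.2*y - 1.71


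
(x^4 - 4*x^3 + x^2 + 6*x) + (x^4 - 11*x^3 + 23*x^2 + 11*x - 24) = 2*x^4 - 15*x^3 + 24*x^2 + 17*x - 24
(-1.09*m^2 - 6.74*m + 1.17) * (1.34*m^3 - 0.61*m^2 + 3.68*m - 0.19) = -1.4606*m^5 - 8.3667*m^4 + 1.668*m^3 - 25.3098*m^2 + 5.5862*m - 0.2223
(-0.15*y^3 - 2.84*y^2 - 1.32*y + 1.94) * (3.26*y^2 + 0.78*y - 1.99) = -0.489*y^5 - 9.3754*y^4 - 6.2199*y^3 + 10.9464*y^2 + 4.14*y - 3.8606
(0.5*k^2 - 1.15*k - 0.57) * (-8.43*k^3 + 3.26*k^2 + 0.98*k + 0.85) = -4.215*k^5 + 11.3245*k^4 + 1.5461*k^3 - 2.5602*k^2 - 1.5361*k - 0.4845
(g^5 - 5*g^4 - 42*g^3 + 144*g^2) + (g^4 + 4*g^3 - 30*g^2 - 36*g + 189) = g^5 - 4*g^4 - 38*g^3 + 114*g^2 - 36*g + 189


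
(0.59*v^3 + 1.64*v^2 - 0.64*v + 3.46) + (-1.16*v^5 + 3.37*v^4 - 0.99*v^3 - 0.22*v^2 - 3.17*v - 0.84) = -1.16*v^5 + 3.37*v^4 - 0.4*v^3 + 1.42*v^2 - 3.81*v + 2.62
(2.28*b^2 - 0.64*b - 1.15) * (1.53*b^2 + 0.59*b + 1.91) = 3.4884*b^4 + 0.366*b^3 + 2.2177*b^2 - 1.9009*b - 2.1965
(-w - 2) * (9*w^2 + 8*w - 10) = -9*w^3 - 26*w^2 - 6*w + 20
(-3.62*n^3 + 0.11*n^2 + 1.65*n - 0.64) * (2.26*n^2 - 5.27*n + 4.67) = -8.1812*n^5 + 19.326*n^4 - 13.7561*n^3 - 9.6282*n^2 + 11.0783*n - 2.9888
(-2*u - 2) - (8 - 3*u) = u - 10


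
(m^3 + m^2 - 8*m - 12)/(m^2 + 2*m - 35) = (m^3 + m^2 - 8*m - 12)/(m^2 + 2*m - 35)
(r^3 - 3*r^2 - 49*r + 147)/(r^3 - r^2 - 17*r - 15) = (-r^3 + 3*r^2 + 49*r - 147)/(-r^3 + r^2 + 17*r + 15)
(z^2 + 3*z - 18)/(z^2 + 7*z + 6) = (z - 3)/(z + 1)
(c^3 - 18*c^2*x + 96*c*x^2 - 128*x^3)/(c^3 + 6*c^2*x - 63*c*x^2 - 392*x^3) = (c^2 - 10*c*x + 16*x^2)/(c^2 + 14*c*x + 49*x^2)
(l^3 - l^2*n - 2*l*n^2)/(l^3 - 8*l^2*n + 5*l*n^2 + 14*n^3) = l/(l - 7*n)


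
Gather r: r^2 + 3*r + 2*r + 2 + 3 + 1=r^2 + 5*r + 6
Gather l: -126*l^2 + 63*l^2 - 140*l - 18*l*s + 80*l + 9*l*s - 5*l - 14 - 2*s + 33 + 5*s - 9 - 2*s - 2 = -63*l^2 + l*(-9*s - 65) + s + 8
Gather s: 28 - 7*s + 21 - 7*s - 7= 42 - 14*s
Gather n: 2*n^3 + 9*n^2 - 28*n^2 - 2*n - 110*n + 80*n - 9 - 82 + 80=2*n^3 - 19*n^2 - 32*n - 11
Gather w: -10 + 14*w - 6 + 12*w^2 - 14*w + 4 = 12*w^2 - 12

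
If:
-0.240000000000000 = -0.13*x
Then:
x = 1.85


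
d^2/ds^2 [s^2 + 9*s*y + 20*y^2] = 2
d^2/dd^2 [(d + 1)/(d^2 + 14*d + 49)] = 2*(d - 11)/(d^4 + 28*d^3 + 294*d^2 + 1372*d + 2401)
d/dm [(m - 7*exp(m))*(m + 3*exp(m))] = -4*m*exp(m) + 2*m - 42*exp(2*m) - 4*exp(m)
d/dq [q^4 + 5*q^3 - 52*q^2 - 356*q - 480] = 4*q^3 + 15*q^2 - 104*q - 356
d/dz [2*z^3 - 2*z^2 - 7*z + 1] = 6*z^2 - 4*z - 7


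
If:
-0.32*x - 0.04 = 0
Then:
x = -0.12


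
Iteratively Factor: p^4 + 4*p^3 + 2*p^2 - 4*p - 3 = (p + 3)*(p^3 + p^2 - p - 1) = (p + 1)*(p + 3)*(p^2 - 1) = (p - 1)*(p + 1)*(p + 3)*(p + 1)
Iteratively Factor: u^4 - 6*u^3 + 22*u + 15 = (u + 1)*(u^3 - 7*u^2 + 7*u + 15) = (u - 3)*(u + 1)*(u^2 - 4*u - 5) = (u - 3)*(u + 1)^2*(u - 5)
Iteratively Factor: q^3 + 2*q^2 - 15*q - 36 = (q + 3)*(q^2 - q - 12) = (q + 3)^2*(q - 4)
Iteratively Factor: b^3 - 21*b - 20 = (b - 5)*(b^2 + 5*b + 4) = (b - 5)*(b + 4)*(b + 1)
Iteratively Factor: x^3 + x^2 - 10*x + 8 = (x + 4)*(x^2 - 3*x + 2) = (x - 1)*(x + 4)*(x - 2)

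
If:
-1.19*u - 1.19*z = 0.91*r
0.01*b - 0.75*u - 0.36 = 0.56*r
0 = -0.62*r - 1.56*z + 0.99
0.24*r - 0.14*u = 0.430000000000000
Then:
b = 21.71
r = 1.17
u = -1.06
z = 0.17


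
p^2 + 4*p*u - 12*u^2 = (p - 2*u)*(p + 6*u)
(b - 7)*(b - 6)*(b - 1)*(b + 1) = b^4 - 13*b^3 + 41*b^2 + 13*b - 42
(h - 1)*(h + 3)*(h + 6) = h^3 + 8*h^2 + 9*h - 18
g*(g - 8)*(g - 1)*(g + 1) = g^4 - 8*g^3 - g^2 + 8*g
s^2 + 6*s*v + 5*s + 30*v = (s + 5)*(s + 6*v)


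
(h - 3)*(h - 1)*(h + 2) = h^3 - 2*h^2 - 5*h + 6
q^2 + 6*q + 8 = (q + 2)*(q + 4)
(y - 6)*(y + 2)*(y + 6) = y^3 + 2*y^2 - 36*y - 72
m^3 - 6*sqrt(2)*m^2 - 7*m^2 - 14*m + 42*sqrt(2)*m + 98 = (m - 7)*(m - 7*sqrt(2))*(m + sqrt(2))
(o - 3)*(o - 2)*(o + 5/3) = o^3 - 10*o^2/3 - 7*o/3 + 10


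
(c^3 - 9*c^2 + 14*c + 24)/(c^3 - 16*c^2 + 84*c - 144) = (c + 1)/(c - 6)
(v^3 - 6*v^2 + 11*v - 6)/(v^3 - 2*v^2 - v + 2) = (v - 3)/(v + 1)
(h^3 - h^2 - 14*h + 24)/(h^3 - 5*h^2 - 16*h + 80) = (h^2 - 5*h + 6)/(h^2 - 9*h + 20)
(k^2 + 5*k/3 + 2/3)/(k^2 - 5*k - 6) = (k + 2/3)/(k - 6)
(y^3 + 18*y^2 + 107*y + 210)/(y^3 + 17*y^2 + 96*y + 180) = (y + 7)/(y + 6)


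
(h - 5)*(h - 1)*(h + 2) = h^3 - 4*h^2 - 7*h + 10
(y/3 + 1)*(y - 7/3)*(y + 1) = y^3/3 + 5*y^2/9 - 19*y/9 - 7/3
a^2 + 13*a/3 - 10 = (a - 5/3)*(a + 6)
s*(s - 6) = s^2 - 6*s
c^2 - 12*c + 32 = (c - 8)*(c - 4)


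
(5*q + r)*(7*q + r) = 35*q^2 + 12*q*r + r^2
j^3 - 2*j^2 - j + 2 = (j - 2)*(j - 1)*(j + 1)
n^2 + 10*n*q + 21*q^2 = (n + 3*q)*(n + 7*q)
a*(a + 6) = a^2 + 6*a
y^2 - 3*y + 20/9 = (y - 5/3)*(y - 4/3)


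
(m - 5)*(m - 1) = m^2 - 6*m + 5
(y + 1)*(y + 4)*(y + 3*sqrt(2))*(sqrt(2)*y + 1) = sqrt(2)*y^4 + 7*y^3 + 5*sqrt(2)*y^3 + 7*sqrt(2)*y^2 + 35*y^2 + 15*sqrt(2)*y + 28*y + 12*sqrt(2)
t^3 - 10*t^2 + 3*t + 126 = (t - 7)*(t - 6)*(t + 3)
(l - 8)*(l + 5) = l^2 - 3*l - 40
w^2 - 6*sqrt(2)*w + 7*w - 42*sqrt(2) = (w + 7)*(w - 6*sqrt(2))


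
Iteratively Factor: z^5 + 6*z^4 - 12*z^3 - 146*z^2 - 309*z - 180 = (z + 3)*(z^4 + 3*z^3 - 21*z^2 - 83*z - 60) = (z + 3)*(z + 4)*(z^3 - z^2 - 17*z - 15) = (z - 5)*(z + 3)*(z + 4)*(z^2 + 4*z + 3) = (z - 5)*(z + 1)*(z + 3)*(z + 4)*(z + 3)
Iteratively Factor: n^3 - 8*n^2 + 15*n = (n)*(n^2 - 8*n + 15) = n*(n - 5)*(n - 3)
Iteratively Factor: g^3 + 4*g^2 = (g)*(g^2 + 4*g) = g*(g + 4)*(g)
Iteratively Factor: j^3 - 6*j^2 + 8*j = (j - 2)*(j^2 - 4*j) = j*(j - 2)*(j - 4)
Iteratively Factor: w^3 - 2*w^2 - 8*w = (w - 4)*(w^2 + 2*w) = w*(w - 4)*(w + 2)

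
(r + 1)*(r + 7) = r^2 + 8*r + 7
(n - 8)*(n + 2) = n^2 - 6*n - 16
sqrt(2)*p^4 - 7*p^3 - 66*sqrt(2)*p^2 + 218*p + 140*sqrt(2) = (p - 7*sqrt(2))*(p - 2*sqrt(2))*(p + 5*sqrt(2))*(sqrt(2)*p + 1)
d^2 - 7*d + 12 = (d - 4)*(d - 3)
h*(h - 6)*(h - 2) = h^3 - 8*h^2 + 12*h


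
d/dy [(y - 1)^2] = 2*y - 2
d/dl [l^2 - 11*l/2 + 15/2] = 2*l - 11/2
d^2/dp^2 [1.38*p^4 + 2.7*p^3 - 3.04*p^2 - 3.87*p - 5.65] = 16.56*p^2 + 16.2*p - 6.08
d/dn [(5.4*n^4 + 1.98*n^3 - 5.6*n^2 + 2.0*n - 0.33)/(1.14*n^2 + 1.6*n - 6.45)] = (12.312*n^5 + 28.1772*n^4 - 132.984*n^3 - 49.553*n^2 + 72.9924*n - 12.372)/(1.2996*n^4 + 3.648*n^3 - 12.146*n^2 - 20.64*n + 41.6025)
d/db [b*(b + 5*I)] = 2*b + 5*I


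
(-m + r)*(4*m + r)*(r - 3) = -4*m^2*r + 12*m^2 + 3*m*r^2 - 9*m*r + r^3 - 3*r^2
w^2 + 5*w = w*(w + 5)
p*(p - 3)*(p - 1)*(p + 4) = p^4 - 13*p^2 + 12*p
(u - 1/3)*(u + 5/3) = u^2 + 4*u/3 - 5/9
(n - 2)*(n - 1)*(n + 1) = n^3 - 2*n^2 - n + 2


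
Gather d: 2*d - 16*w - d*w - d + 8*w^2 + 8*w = d*(1 - w) + 8*w^2 - 8*w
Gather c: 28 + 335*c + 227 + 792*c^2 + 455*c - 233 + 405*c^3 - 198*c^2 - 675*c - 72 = 405*c^3 + 594*c^2 + 115*c - 50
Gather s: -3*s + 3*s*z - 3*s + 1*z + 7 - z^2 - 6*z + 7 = s*(3*z - 6) - z^2 - 5*z + 14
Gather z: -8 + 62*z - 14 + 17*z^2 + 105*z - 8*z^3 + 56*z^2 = -8*z^3 + 73*z^2 + 167*z - 22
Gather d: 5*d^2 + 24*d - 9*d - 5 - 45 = 5*d^2 + 15*d - 50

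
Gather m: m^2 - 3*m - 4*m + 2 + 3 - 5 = m^2 - 7*m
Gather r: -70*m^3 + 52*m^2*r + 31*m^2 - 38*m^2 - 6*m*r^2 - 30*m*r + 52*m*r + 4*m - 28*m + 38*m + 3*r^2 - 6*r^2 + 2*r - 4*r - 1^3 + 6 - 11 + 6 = -70*m^3 - 7*m^2 + 14*m + r^2*(-6*m - 3) + r*(52*m^2 + 22*m - 2)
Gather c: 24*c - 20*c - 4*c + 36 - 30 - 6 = 0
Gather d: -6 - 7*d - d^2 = -d^2 - 7*d - 6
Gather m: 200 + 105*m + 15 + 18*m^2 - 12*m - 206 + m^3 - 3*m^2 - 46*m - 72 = m^3 + 15*m^2 + 47*m - 63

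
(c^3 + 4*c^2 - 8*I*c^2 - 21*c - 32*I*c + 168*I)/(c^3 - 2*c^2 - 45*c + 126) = (c - 8*I)/(c - 6)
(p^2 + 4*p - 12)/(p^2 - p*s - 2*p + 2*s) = (p + 6)/(p - s)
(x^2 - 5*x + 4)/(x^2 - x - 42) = (-x^2 + 5*x - 4)/(-x^2 + x + 42)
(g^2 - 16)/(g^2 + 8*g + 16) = (g - 4)/(g + 4)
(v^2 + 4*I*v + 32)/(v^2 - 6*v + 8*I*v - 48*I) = (v - 4*I)/(v - 6)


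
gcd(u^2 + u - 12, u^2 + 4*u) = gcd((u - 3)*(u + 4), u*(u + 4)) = u + 4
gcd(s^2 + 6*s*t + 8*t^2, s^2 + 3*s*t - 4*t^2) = s + 4*t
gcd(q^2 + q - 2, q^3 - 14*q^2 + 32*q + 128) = q + 2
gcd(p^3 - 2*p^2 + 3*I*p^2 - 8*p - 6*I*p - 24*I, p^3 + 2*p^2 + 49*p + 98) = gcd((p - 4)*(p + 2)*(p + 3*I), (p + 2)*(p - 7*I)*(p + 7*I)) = p + 2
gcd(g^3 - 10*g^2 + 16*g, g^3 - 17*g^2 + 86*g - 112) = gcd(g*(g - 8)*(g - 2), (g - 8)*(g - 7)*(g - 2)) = g^2 - 10*g + 16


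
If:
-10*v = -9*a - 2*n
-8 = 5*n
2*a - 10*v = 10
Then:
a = -34/35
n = -8/5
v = -209/175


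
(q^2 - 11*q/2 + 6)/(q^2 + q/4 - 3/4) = 2*(2*q^2 - 11*q + 12)/(4*q^2 + q - 3)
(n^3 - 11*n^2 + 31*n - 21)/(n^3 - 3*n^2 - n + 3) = (n - 7)/(n + 1)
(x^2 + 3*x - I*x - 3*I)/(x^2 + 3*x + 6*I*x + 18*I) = (x - I)/(x + 6*I)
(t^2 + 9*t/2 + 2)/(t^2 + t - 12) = (t + 1/2)/(t - 3)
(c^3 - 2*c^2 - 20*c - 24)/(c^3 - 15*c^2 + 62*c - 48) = (c^2 + 4*c + 4)/(c^2 - 9*c + 8)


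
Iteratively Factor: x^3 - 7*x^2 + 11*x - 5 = (x - 1)*(x^2 - 6*x + 5) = (x - 1)^2*(x - 5)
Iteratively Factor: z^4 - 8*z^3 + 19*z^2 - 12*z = (z)*(z^3 - 8*z^2 + 19*z - 12) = z*(z - 1)*(z^2 - 7*z + 12) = z*(z - 3)*(z - 1)*(z - 4)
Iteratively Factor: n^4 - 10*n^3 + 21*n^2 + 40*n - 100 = (n + 2)*(n^3 - 12*n^2 + 45*n - 50) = (n - 5)*(n + 2)*(n^2 - 7*n + 10) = (n - 5)^2*(n + 2)*(n - 2)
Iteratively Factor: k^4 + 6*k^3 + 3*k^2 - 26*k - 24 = (k - 2)*(k^3 + 8*k^2 + 19*k + 12) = (k - 2)*(k + 4)*(k^2 + 4*k + 3) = (k - 2)*(k + 1)*(k + 4)*(k + 3)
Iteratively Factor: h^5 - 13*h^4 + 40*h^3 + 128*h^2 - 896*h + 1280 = (h - 5)*(h^4 - 8*h^3 + 128*h - 256) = (h - 5)*(h - 4)*(h^3 - 4*h^2 - 16*h + 64) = (h - 5)*(h - 4)*(h + 4)*(h^2 - 8*h + 16) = (h - 5)*(h - 4)^2*(h + 4)*(h - 4)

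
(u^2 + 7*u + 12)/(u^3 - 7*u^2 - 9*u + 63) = (u + 4)/(u^2 - 10*u + 21)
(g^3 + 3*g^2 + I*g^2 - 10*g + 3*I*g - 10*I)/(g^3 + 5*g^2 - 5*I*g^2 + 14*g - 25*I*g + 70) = (g^2 + g*(-2 + I) - 2*I)/(g^2 - 5*I*g + 14)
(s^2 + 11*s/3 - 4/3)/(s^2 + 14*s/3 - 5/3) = (s + 4)/(s + 5)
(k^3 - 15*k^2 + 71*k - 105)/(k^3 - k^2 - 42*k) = (k^2 - 8*k + 15)/(k*(k + 6))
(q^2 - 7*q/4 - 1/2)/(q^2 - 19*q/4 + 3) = (4*q^2 - 7*q - 2)/(4*q^2 - 19*q + 12)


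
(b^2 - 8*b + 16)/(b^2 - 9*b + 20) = (b - 4)/(b - 5)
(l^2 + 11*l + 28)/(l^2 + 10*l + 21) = (l + 4)/(l + 3)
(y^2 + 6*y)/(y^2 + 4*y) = (y + 6)/(y + 4)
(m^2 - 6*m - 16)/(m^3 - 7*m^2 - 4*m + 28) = (m - 8)/(m^2 - 9*m + 14)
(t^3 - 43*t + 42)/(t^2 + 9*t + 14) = (t^2 - 7*t + 6)/(t + 2)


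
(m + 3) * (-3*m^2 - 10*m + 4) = -3*m^3 - 19*m^2 - 26*m + 12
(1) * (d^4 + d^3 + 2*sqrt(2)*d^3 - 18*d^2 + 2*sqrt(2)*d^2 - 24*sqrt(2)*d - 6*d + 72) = d^4 + d^3 + 2*sqrt(2)*d^3 - 18*d^2 + 2*sqrt(2)*d^2 - 24*sqrt(2)*d - 6*d + 72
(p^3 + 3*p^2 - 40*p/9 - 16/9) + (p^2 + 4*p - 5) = p^3 + 4*p^2 - 4*p/9 - 61/9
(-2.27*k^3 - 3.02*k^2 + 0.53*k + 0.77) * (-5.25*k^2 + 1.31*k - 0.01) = 11.9175*k^5 + 12.8813*k^4 - 6.716*k^3 - 3.318*k^2 + 1.0034*k - 0.0077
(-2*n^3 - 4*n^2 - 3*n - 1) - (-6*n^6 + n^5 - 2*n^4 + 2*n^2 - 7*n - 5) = 6*n^6 - n^5 + 2*n^4 - 2*n^3 - 6*n^2 + 4*n + 4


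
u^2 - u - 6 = (u - 3)*(u + 2)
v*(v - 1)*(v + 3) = v^3 + 2*v^2 - 3*v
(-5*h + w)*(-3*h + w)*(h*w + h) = 15*h^3*w + 15*h^3 - 8*h^2*w^2 - 8*h^2*w + h*w^3 + h*w^2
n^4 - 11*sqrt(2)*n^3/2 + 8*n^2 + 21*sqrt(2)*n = n*(n - 7*sqrt(2)/2)*(n - 3*sqrt(2))*(n + sqrt(2))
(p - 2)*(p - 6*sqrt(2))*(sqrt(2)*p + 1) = sqrt(2)*p^3 - 11*p^2 - 2*sqrt(2)*p^2 - 6*sqrt(2)*p + 22*p + 12*sqrt(2)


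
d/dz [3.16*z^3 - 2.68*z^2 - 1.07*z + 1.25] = 9.48*z^2 - 5.36*z - 1.07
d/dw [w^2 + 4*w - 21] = 2*w + 4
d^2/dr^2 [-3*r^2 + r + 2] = -6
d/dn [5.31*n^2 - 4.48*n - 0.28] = 10.62*n - 4.48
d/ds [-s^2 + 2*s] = 2 - 2*s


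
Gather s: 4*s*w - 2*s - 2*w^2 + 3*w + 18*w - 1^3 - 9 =s*(4*w - 2) - 2*w^2 + 21*w - 10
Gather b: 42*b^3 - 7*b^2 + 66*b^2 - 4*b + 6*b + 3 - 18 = 42*b^3 + 59*b^2 + 2*b - 15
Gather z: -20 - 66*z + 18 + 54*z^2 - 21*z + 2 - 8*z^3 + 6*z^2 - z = -8*z^3 + 60*z^2 - 88*z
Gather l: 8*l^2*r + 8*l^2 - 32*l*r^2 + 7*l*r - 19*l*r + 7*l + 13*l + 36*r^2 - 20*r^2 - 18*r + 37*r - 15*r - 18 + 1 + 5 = l^2*(8*r + 8) + l*(-32*r^2 - 12*r + 20) + 16*r^2 + 4*r - 12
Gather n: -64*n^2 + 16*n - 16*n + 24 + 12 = 36 - 64*n^2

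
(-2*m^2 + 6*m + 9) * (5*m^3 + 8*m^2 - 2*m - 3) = -10*m^5 + 14*m^4 + 97*m^3 + 66*m^2 - 36*m - 27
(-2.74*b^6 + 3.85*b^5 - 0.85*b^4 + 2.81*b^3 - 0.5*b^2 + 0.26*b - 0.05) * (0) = 0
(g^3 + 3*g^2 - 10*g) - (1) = g^3 + 3*g^2 - 10*g - 1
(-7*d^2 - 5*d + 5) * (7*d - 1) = -49*d^3 - 28*d^2 + 40*d - 5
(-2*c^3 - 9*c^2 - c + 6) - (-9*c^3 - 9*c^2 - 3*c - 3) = 7*c^3 + 2*c + 9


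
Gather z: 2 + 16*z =16*z + 2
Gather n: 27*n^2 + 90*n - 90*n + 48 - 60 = 27*n^2 - 12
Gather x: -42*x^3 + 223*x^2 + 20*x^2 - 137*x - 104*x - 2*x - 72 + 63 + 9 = -42*x^3 + 243*x^2 - 243*x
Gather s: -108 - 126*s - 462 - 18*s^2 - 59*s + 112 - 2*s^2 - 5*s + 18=-20*s^2 - 190*s - 440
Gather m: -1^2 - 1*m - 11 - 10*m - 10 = -11*m - 22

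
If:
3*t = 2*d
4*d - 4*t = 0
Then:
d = 0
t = 0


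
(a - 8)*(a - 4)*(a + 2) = a^3 - 10*a^2 + 8*a + 64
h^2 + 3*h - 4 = (h - 1)*(h + 4)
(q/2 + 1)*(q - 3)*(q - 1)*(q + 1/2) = q^4/2 - 3*q^3/4 - 3*q^2 + 7*q/4 + 3/2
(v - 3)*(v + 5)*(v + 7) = v^3 + 9*v^2 - v - 105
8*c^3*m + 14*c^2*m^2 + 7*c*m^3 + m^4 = m*(c + m)*(2*c + m)*(4*c + m)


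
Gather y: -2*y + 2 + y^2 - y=y^2 - 3*y + 2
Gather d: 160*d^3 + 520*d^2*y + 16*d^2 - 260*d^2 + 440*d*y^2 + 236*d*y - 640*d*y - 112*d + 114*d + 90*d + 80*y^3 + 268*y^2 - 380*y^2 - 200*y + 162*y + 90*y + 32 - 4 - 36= 160*d^3 + d^2*(520*y - 244) + d*(440*y^2 - 404*y + 92) + 80*y^3 - 112*y^2 + 52*y - 8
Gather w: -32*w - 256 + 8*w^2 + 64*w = 8*w^2 + 32*w - 256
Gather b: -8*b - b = -9*b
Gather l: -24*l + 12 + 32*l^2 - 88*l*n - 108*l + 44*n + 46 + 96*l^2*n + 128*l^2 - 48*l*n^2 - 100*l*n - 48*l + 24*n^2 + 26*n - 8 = l^2*(96*n + 160) + l*(-48*n^2 - 188*n - 180) + 24*n^2 + 70*n + 50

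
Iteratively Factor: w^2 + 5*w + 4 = (w + 1)*(w + 4)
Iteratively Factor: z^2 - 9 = (z + 3)*(z - 3)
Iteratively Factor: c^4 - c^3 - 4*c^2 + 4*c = (c - 2)*(c^3 + c^2 - 2*c) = c*(c - 2)*(c^2 + c - 2) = c*(c - 2)*(c - 1)*(c + 2)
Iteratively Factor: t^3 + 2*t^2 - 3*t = (t - 1)*(t^2 + 3*t) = t*(t - 1)*(t + 3)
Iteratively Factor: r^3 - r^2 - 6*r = (r)*(r^2 - r - 6) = r*(r - 3)*(r + 2)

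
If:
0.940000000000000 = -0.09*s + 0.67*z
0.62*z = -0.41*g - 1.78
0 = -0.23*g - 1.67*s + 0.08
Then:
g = -6.66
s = 0.97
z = 1.53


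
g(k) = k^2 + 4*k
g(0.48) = 2.15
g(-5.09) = 5.55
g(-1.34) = -3.56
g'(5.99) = 15.98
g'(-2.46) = -0.92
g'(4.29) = 12.58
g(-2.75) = -3.44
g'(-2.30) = -0.60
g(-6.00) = 12.00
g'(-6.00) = -8.00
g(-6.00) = 12.00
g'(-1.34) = 1.32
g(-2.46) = -3.79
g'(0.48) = 4.96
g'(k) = 2*k + 4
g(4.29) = 35.56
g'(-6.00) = -8.00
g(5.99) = 59.84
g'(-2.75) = -1.50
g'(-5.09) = -6.18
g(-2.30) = -3.91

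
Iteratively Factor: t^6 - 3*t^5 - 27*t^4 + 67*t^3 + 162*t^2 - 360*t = (t - 2)*(t^5 - t^4 - 29*t^3 + 9*t^2 + 180*t) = (t - 2)*(t + 3)*(t^4 - 4*t^3 - 17*t^2 + 60*t) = (t - 5)*(t - 2)*(t + 3)*(t^3 + t^2 - 12*t) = (t - 5)*(t - 3)*(t - 2)*(t + 3)*(t^2 + 4*t) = t*(t - 5)*(t - 3)*(t - 2)*(t + 3)*(t + 4)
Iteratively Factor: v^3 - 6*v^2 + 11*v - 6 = (v - 1)*(v^2 - 5*v + 6) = (v - 3)*(v - 1)*(v - 2)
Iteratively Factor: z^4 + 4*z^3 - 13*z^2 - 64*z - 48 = (z + 1)*(z^3 + 3*z^2 - 16*z - 48) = (z + 1)*(z + 4)*(z^2 - z - 12) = (z - 4)*(z + 1)*(z + 4)*(z + 3)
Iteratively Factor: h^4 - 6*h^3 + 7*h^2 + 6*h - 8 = (h - 4)*(h^3 - 2*h^2 - h + 2) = (h - 4)*(h - 2)*(h^2 - 1) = (h - 4)*(h - 2)*(h + 1)*(h - 1)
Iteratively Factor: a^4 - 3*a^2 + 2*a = (a + 2)*(a^3 - 2*a^2 + a) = a*(a + 2)*(a^2 - 2*a + 1) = a*(a - 1)*(a + 2)*(a - 1)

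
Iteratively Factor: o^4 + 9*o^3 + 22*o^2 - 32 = (o + 4)*(o^3 + 5*o^2 + 2*o - 8) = (o - 1)*(o + 4)*(o^2 + 6*o + 8) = (o - 1)*(o + 2)*(o + 4)*(o + 4)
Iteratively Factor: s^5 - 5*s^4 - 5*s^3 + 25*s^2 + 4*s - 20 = (s - 2)*(s^4 - 3*s^3 - 11*s^2 + 3*s + 10) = (s - 5)*(s - 2)*(s^3 + 2*s^2 - s - 2) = (s - 5)*(s - 2)*(s - 1)*(s^2 + 3*s + 2) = (s - 5)*(s - 2)*(s - 1)*(s + 1)*(s + 2)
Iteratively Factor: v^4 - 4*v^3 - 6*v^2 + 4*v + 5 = (v - 5)*(v^3 + v^2 - v - 1) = (v - 5)*(v + 1)*(v^2 - 1) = (v - 5)*(v - 1)*(v + 1)*(v + 1)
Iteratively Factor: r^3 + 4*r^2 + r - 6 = (r - 1)*(r^2 + 5*r + 6) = (r - 1)*(r + 2)*(r + 3)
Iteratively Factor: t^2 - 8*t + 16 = (t - 4)*(t - 4)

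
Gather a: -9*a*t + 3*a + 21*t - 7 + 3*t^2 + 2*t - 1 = a*(3 - 9*t) + 3*t^2 + 23*t - 8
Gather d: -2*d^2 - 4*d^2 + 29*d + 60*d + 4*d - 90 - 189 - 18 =-6*d^2 + 93*d - 297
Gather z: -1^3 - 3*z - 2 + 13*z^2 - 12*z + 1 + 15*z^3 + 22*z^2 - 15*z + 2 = 15*z^3 + 35*z^2 - 30*z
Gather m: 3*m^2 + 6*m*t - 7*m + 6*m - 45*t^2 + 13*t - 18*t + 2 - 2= 3*m^2 + m*(6*t - 1) - 45*t^2 - 5*t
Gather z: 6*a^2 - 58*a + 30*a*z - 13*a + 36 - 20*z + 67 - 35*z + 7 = 6*a^2 - 71*a + z*(30*a - 55) + 110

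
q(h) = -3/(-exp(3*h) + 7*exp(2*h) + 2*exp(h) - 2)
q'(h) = -3*(3*exp(3*h) - 14*exp(2*h) - 2*exp(h))/(-exp(3*h) + 7*exp(2*h) + 2*exp(h) - 2)^2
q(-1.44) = 2.62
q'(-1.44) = 2.78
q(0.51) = -0.19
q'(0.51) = 0.33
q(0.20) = -0.33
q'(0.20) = 0.65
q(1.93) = -0.18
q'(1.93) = -3.13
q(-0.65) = -3.71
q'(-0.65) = 20.29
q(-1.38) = 2.80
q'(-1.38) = 3.52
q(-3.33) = 1.56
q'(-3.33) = 0.07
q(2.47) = 0.00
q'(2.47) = -0.02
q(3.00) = 0.00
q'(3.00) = 0.00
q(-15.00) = 1.50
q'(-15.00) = 0.00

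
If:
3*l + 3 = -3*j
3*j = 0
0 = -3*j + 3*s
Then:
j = 0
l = -1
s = 0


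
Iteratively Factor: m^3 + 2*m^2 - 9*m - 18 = (m - 3)*(m^2 + 5*m + 6) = (m - 3)*(m + 2)*(m + 3)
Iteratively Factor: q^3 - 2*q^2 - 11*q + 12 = (q - 4)*(q^2 + 2*q - 3) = (q - 4)*(q + 3)*(q - 1)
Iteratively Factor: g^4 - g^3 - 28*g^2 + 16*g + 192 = (g - 4)*(g^3 + 3*g^2 - 16*g - 48) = (g - 4)*(g + 4)*(g^2 - g - 12) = (g - 4)^2*(g + 4)*(g + 3)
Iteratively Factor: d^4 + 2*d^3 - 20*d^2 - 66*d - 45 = (d + 3)*(d^3 - d^2 - 17*d - 15) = (d + 1)*(d + 3)*(d^2 - 2*d - 15) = (d - 5)*(d + 1)*(d + 3)*(d + 3)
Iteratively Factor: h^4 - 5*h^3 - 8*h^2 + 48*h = (h + 3)*(h^3 - 8*h^2 + 16*h) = (h - 4)*(h + 3)*(h^2 - 4*h) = (h - 4)^2*(h + 3)*(h)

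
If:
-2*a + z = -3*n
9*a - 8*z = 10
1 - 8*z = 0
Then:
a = 11/9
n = 167/216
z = 1/8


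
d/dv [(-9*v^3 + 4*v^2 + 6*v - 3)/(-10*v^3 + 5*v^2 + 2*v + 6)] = (-5*v^4 + 84*v^3 - 274*v^2 + 78*v + 42)/(100*v^6 - 100*v^5 - 15*v^4 - 100*v^3 + 64*v^2 + 24*v + 36)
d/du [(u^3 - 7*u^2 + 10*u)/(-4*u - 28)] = (-u^3 - 7*u^2 + 49*u - 35)/(2*(u^2 + 14*u + 49))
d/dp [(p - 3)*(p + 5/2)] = 2*p - 1/2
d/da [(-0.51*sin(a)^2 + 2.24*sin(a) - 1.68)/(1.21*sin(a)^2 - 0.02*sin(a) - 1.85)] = (-2.7002*sin(a)^2 + 5.9526*sin(a) - 4.1776)*cos(a)/(1.4641*sin(a)^4 - 0.0484*sin(a)^3 - 4.4766*sin(a)^2 + 0.074*sin(a) + 3.4225)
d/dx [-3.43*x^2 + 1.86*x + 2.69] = 1.86 - 6.86*x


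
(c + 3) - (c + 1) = 2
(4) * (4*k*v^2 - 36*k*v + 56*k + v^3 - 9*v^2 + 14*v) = 16*k*v^2 - 144*k*v + 224*k + 4*v^3 - 36*v^2 + 56*v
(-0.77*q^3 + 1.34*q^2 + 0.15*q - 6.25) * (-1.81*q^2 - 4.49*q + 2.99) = 1.3937*q^5 + 1.0319*q^4 - 8.5904*q^3 + 14.6456*q^2 + 28.511*q - 18.6875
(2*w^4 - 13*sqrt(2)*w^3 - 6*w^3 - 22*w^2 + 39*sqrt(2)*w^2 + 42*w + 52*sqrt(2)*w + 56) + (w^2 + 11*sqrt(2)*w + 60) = 2*w^4 - 13*sqrt(2)*w^3 - 6*w^3 - 21*w^2 + 39*sqrt(2)*w^2 + 42*w + 63*sqrt(2)*w + 116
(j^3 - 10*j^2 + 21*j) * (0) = 0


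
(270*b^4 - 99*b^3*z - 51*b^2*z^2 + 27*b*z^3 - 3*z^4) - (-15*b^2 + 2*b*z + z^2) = 270*b^4 - 99*b^3*z - 51*b^2*z^2 + 15*b^2 + 27*b*z^3 - 2*b*z - 3*z^4 - z^2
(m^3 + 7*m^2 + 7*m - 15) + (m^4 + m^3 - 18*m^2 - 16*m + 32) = m^4 + 2*m^3 - 11*m^2 - 9*m + 17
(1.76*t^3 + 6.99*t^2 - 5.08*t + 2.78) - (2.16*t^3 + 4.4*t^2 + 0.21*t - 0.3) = -0.4*t^3 + 2.59*t^2 - 5.29*t + 3.08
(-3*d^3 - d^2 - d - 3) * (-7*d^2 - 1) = 21*d^5 + 7*d^4 + 10*d^3 + 22*d^2 + d + 3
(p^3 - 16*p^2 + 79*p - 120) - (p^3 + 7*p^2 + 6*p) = -23*p^2 + 73*p - 120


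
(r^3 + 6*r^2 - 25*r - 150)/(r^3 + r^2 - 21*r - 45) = (r^2 + 11*r + 30)/(r^2 + 6*r + 9)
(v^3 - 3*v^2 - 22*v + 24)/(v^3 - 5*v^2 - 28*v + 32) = (v - 6)/(v - 8)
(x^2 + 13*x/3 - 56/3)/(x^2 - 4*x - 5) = (-3*x^2 - 13*x + 56)/(3*(-x^2 + 4*x + 5))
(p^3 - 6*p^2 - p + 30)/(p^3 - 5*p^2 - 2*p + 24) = (p - 5)/(p - 4)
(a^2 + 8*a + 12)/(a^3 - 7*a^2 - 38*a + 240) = (a + 2)/(a^2 - 13*a + 40)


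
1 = 1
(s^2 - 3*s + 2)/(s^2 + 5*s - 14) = (s - 1)/(s + 7)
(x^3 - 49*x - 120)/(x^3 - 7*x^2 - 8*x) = (x^2 + 8*x + 15)/(x*(x + 1))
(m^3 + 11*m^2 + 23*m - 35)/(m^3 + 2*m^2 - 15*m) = (m^2 + 6*m - 7)/(m*(m - 3))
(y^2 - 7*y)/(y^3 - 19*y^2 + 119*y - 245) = y/(y^2 - 12*y + 35)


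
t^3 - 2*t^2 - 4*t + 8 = (t - 2)^2*(t + 2)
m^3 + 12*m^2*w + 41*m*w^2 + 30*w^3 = (m + w)*(m + 5*w)*(m + 6*w)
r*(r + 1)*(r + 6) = r^3 + 7*r^2 + 6*r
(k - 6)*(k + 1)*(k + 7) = k^3 + 2*k^2 - 41*k - 42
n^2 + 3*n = n*(n + 3)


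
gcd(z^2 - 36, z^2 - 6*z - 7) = 1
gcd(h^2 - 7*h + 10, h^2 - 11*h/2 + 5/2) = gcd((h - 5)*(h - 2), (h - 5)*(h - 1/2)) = h - 5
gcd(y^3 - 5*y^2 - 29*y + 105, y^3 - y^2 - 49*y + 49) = y - 7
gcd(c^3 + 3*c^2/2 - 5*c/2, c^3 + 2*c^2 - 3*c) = c^2 - c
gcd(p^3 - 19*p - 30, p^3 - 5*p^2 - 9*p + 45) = p^2 - 2*p - 15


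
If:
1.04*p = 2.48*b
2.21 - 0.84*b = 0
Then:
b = 2.63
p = 6.27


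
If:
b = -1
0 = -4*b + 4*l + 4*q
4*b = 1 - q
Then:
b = -1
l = -6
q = 5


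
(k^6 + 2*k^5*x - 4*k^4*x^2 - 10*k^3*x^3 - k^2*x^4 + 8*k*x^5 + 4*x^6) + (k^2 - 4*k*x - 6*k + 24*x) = k^6 + 2*k^5*x - 4*k^4*x^2 - 10*k^3*x^3 - k^2*x^4 + k^2 + 8*k*x^5 - 4*k*x - 6*k + 4*x^6 + 24*x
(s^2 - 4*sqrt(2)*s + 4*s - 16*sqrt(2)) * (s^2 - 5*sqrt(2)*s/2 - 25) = s^4 - 13*sqrt(2)*s^3/2 + 4*s^3 - 26*sqrt(2)*s^2 - 5*s^2 - 20*s + 100*sqrt(2)*s + 400*sqrt(2)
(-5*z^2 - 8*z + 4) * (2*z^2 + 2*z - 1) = -10*z^4 - 26*z^3 - 3*z^2 + 16*z - 4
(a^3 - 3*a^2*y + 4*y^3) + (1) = a^3 - 3*a^2*y + 4*y^3 + 1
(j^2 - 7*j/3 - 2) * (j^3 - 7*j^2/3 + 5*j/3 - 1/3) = j^5 - 14*j^4/3 + 46*j^3/9 + 4*j^2/9 - 23*j/9 + 2/3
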